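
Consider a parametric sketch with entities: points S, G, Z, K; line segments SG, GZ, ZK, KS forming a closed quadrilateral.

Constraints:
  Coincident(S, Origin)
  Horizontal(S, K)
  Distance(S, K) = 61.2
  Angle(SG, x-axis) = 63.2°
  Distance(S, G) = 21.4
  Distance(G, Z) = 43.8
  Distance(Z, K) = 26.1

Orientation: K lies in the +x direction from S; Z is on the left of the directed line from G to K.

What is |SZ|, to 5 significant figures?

58.586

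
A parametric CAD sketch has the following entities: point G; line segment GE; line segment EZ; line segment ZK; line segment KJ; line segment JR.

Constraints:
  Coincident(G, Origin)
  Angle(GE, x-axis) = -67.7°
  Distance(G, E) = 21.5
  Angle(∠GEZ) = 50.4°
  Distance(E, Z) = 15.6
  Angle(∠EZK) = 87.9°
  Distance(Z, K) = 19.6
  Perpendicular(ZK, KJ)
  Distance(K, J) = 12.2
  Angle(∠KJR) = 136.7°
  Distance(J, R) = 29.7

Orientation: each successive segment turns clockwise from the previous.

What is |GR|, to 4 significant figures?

36.89

The perpendicularity gives KJ at right angles to ZK, so KJ runs at -19.40°; with |KJ| = 12.2, J = (11.28, -0.8182). ∠KJR = 136.7° gives JR at -62.70° from the x-axis; with |JR| = 29.7, R = (24.90, -27.21). Then |GR| = |R − G| = 36.89.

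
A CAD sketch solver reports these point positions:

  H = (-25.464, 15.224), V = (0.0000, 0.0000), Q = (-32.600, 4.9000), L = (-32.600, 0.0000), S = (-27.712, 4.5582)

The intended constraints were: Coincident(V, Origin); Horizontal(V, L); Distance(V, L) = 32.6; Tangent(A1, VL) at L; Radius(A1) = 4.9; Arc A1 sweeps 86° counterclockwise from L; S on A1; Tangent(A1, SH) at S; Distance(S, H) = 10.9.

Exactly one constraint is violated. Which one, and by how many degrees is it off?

Tangent(A1, SH) at S — off by 7.90°.

V = (0.00, 0.00) ✓; V.y = 0.00, L.y = 0.00 ✓; |VL| = 32.60 ✓; ∠(QL, LV) = 90.00° ✓; |QL| = 4.900 ✓; bearing(Q→S) − bearing(Q→L) = 86.00° ✓; |QS| = 4.900 ✓; ∠(QS, SH) = 97.90° ✗; |SH| = 10.90 ✓.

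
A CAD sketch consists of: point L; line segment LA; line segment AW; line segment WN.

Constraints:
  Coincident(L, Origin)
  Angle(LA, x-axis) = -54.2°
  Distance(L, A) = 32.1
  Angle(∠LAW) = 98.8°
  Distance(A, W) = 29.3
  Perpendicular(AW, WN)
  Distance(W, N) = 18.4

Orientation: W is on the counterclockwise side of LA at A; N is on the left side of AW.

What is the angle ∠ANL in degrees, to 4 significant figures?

53.40°

L is at the origin; LA runs at -54.2° with length 32.1, so A = 32.1·(cos -54.2°, sin -54.2°) = (18.78, -26.04). ∠LAW = 98.8°, so AW runs at -54.2° + (180° − 98.8°) = 27.00° from the x-axis; with |AW| = 29.3, W = A + 29.3·(cos 27.00°, sin 27.00°) = (44.88, -12.73). AW is perpendicular to WN; with |WN| = 18.4 on the left of AW, N = W + 18.4·(-0.4540, 0.8910) = (36.53, 3.661). Then cos ∠ANL = NA·NL / (|NA||NL|), giving 53.40°.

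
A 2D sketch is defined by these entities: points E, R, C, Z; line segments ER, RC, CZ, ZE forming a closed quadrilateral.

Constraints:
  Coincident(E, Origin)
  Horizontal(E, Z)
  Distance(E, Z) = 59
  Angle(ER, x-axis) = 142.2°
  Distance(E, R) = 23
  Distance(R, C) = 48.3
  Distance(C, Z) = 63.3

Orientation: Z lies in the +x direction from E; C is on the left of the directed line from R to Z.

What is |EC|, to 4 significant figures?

50.22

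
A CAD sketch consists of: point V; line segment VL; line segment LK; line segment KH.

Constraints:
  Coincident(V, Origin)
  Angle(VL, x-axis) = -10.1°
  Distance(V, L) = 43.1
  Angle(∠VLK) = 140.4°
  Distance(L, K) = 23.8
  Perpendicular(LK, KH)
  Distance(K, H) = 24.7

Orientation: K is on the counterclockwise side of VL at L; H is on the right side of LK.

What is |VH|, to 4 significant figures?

77.28

V is at the origin; VL runs at -10.1° with length 43.1, so L = 43.1·(cos -10.1°, sin -10.1°) = (42.43, -7.558). ∠VLK = 140.4°, so LK runs at -10.1° + (180° − 140.4°) = 29.50° from the x-axis; with |LK| = 23.8, K = L + 23.8·(cos 29.50°, sin 29.50°) = (63.15, 4.161). The perpendicularity gives KH at right angles to LK; with |KH| = 24.7 on the right of LK, H = K + 24.7·(0.4924, -0.8704) = (75.31, -17.34). Then |VH| = |H − V| = 77.28.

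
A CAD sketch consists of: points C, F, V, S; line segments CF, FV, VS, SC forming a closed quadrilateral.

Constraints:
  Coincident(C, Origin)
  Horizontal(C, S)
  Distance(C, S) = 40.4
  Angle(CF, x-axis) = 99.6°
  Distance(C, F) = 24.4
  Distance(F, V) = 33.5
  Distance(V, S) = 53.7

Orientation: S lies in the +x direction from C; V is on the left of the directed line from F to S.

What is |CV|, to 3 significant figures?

52.3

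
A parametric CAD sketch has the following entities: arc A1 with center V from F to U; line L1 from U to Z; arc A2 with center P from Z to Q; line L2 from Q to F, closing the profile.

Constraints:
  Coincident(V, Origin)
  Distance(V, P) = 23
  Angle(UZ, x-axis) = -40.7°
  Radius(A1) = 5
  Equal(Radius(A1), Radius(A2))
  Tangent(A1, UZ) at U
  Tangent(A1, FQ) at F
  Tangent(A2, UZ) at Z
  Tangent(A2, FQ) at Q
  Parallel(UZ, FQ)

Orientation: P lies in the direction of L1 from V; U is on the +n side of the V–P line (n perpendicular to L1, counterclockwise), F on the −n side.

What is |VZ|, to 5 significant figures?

23.537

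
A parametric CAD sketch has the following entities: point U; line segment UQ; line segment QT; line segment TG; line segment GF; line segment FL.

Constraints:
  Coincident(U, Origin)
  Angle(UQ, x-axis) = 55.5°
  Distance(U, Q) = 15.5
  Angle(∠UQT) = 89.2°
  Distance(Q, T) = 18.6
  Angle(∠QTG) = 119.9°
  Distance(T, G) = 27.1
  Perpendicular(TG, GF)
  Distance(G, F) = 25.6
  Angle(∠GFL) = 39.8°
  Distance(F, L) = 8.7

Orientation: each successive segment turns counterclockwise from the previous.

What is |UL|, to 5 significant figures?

17.900

TG ⟂ GF, so GF runs at -63.600°; with |GF| = 25.6, F = (-19.586, -11.886). ∠GFL = 39.8° gives FL at 76.600° from the x-axis; with |FL| = 8.7, L = (-17.570, -3.4226). Then |UL| = |L − U| = 17.900.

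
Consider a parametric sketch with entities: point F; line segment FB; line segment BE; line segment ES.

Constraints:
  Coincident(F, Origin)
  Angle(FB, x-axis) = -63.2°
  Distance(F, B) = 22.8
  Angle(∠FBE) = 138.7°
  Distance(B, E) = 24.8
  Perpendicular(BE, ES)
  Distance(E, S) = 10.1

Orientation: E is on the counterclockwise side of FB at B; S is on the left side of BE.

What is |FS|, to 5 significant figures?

42.220

F is at the origin; FB runs at -63.2° with length 22.8, so B = 22.8·(cos -63.2°, sin -63.2°) = (10.280, -20.351). ∠FBE = 138.7°, so BE runs at -63.2° + (180° − 138.7°) = -21.900° from the x-axis; with |BE| = 24.8, E = B + 24.8·(cos -21.900°, sin -21.900°) = (33.290, -29.601). The perpendicularity gives ES at right angles to BE; with |ES| = 10.1 on the left of BE, S = E + 10.1·(0.37299, 0.92784) = (37.058, -20.230). Then |FS| = |S − F| = 42.220.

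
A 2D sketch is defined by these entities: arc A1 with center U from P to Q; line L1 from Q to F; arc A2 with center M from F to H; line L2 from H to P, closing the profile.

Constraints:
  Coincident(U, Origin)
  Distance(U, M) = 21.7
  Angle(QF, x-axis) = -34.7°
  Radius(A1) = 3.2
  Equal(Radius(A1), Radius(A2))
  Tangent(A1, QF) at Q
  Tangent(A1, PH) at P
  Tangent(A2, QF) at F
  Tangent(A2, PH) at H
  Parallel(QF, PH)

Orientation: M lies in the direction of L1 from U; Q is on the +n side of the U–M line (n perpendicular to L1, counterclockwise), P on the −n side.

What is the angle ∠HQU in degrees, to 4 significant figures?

73.57°

The slot axis is L1's direction at -34.7°, so u = (cos -34.7°, sin -34.7°) = (0.8221, -0.5693) and n = (−sin -34.7°, cos -34.7°) = (0.5693, 0.8221). U is at the origin and M lies 21.7 along u from U, so M = 21.7·u = (17.84, -12.35). Tangency of A1 to both parallel lines with radius 3.2 puts Q and P at U ± 3.2·n: Q = (1.822, 2.631), P = (-1.822, -2.631). Equal radii place F and H the same way about M: F = M + 3.2·n = (19.66, -9.723), H = M − 3.2·n = (16.02, -14.98). Then cos ∠HQU = QH·QU / (|QH||QU|), giving 73.57°.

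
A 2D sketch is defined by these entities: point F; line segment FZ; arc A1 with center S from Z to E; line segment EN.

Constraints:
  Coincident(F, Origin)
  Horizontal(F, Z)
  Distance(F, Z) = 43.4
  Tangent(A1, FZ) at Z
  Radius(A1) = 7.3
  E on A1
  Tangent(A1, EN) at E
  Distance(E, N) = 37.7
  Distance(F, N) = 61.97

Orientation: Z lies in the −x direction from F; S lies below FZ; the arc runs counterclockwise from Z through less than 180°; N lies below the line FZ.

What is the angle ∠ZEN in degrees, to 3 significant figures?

128°

F is at the origin; F and Z share the same y with |FZ| = 43.4 and Z on the −x side, so Z = (-43.4, 0.00). Since A1 is tangent to FZ there, SZ ⟂ FZ, so S = Z + (0, -7.3) = (-43.4, -7.30). Since SE ⟂ EN (tangency), |SN| = √(7.3² + 37.7²) = 38.4 regardless of where E sits on A1. So N lies on both circle(F, 61.97) and circle(S, 38.4); the below-FZ intersection is N = (-41.9, -45.7). E is the foot of the tangent from N: E = (-50.5, -8.97).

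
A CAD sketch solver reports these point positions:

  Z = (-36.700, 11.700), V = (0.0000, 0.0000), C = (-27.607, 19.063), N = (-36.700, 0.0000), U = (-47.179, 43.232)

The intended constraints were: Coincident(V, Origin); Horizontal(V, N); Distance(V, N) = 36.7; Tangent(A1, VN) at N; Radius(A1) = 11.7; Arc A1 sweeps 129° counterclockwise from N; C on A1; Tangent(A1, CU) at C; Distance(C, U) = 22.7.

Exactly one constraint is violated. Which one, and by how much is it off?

Distance(C, U) = 22.7 — off by 8.40.

V = (0.00, 0.00) ✓; V.y = 0.00, N.y = 0.00 ✓; |VN| = 36.70 ✓; ∠(ZN, NV) = 90.00° ✓; |ZN| = 11.70 ✓; bearing(Z→C) − bearing(Z→N) = 129.0° ✓; |ZC| = 11.70 ✓; ∠(ZC, CU) = 90.00° ✓; |CU| = 31.10 ✗.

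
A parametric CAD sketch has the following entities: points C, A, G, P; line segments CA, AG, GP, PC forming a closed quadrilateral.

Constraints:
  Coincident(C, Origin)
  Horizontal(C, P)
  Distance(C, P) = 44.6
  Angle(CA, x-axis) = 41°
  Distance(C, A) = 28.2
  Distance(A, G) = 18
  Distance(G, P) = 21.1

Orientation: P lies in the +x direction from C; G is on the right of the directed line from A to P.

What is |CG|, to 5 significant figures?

23.518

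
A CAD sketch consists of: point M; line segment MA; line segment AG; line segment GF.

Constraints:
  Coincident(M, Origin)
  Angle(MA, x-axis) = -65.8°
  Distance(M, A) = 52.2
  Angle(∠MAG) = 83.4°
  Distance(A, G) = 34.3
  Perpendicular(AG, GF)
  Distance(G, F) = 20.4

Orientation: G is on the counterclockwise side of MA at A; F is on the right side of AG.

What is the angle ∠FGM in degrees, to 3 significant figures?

151°

M is at the origin; MA runs at -65.8° with length 52.2, so A = 52.2·(cos -65.8°, sin -65.8°) = (21.4, -47.6). ∠MAG = 83.4°, so AG runs at -65.8° + (180° − 83.4°) = 30.8° from the x-axis; with |AG| = 34.3, G = A + 34.3·(cos 30.8°, sin 30.8°) = (50.9, -30.0). AG is perpendicular to GF; with |GF| = 20.4 on the right of AG, F = G + 20.4·(0.512, -0.859) = (61.3, -47.6). Then cos ∠FGM = GF·GM / (|GF||GM|), giving 151°.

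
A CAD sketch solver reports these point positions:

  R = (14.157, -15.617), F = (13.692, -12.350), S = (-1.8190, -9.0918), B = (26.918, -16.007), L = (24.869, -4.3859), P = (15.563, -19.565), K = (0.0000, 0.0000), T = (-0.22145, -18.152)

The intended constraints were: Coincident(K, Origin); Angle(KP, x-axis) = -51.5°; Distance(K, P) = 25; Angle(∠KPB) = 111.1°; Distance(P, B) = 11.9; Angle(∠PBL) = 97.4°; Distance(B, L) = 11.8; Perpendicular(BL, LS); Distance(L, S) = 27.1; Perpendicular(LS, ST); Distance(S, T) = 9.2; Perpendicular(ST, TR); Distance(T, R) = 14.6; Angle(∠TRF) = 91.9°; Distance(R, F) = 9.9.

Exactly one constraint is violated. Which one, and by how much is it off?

Distance(R, F) = 9.9 — off by 6.60.

K = (0.00, 0.00) ✓; KP at -51.50° ✓; |KP| = 25.00 ✓; ∠KPB = 111.1° ✓; |PB| = 11.90 ✓; ∠PBL = 97.40° ✓; |BL| = 11.80 ✓; ∠(BL, LS) = 90.00° ✓; |LS| = 27.10 ✓; ∠(LS, ST) = 90.00° ✓; |ST| = 9.200 ✓; ∠(ST, TR) = 90.00° ✓; |TR| = 14.60 ✓; ∠TRF = 91.90° ✓; |RF| = 3.300 ✗.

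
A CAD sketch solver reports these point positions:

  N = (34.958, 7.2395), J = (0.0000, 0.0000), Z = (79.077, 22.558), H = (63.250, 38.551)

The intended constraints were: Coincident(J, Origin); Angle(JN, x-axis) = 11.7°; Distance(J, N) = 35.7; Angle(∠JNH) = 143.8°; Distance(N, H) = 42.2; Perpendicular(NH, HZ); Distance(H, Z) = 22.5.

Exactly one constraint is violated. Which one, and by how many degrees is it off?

Perpendicular(NH, HZ) — off by 3.20°.

J = (0.00, 0.00) ✓; JN at 11.70° ✓; |JN| = 35.70 ✓; ∠JNH = 143.8° ✓; |NH| = 42.20 ✓; ∠(NH, HZ) = 93.20° ✗; |HZ| = 22.50 ✓.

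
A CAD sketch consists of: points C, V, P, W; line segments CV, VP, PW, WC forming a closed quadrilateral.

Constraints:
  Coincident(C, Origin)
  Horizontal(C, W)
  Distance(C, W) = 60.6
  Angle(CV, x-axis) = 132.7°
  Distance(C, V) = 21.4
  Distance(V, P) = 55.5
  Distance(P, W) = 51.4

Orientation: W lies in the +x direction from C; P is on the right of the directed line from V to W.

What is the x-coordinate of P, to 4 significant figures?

18.22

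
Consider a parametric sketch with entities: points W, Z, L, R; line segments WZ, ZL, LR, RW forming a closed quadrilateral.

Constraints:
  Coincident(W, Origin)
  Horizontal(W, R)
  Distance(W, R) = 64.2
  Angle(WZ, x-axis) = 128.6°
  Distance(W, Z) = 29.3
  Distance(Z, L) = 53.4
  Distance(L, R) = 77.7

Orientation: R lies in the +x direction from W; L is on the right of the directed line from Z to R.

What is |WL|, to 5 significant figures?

30.435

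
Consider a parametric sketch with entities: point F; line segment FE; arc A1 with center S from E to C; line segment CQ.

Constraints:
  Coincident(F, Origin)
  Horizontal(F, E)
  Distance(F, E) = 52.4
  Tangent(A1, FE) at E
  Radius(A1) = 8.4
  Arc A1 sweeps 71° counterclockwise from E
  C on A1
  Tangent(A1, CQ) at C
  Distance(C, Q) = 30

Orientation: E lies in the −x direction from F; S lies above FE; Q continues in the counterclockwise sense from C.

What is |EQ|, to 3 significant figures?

38.4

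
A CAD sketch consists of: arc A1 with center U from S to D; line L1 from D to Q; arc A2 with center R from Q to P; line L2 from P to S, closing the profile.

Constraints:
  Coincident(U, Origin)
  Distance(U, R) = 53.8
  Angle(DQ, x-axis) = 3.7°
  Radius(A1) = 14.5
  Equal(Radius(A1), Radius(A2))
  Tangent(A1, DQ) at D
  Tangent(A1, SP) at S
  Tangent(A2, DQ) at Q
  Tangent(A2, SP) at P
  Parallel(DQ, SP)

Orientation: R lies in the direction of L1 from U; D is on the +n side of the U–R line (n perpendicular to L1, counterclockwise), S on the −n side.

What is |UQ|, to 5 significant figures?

55.720

The slot axis is L1's direction at 3.7°, so u = (cos 3.7°, sin 3.7°) = (0.99792, 0.064532) and n = (−sin 3.7°, cos 3.7°) = (-0.064532, 0.99792). U is at the origin and R lies 53.8 along u from U, so R = 53.8·u = (53.688, 3.4718). Tangency of A1 to both parallel lines with radius 14.5 puts D and S at U ± 14.5·n: D = (-0.93572, 14.470), S = (0.93572, -14.470). Equal radii place Q and P the same way about R: Q = R + 14.5·n = (52.752, 17.942), P = R − 14.5·n = (54.624, -10.998). Then |UQ| = |Q − U| = 55.720.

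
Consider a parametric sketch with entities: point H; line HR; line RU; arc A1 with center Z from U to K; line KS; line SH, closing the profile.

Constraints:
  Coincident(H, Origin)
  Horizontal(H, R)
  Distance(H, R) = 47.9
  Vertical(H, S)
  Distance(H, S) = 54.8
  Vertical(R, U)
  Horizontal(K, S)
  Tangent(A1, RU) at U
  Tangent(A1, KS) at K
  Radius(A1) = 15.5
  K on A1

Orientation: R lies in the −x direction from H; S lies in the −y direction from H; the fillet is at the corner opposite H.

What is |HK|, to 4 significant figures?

63.66

H is at the origin; H and R share the same y with |HR| = 47.9 and R on the −x side, so R = (-47.90, 0.000). H and S share the same x with |HS| = 54.8 and S on the −y side, so S = (0.000, -54.80). The virtual corner opposite H is at (-47.90, -54.80). Tangency of A1 to RU means the radius ZU is perpendicular to RU and tangency of A1 to KS means the radius ZK is perpendicular to KS, with radius 15.5, so the center Z sits 15.5 in from both sides at Z = (-32.40, -39.30). That places the tangent points at U = (-47.90, -39.30) on RU and K = (-32.40, -54.80) on KS. Then |HK| = |K − H| = 63.66.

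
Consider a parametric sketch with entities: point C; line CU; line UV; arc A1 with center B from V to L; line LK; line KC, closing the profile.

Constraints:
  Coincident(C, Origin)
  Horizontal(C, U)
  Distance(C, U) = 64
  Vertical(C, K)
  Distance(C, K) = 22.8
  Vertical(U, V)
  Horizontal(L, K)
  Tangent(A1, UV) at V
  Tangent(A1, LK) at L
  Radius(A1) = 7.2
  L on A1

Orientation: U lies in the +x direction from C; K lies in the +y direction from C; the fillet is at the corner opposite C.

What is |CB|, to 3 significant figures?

58.9

C and K share the same x with |CK| = 22.8 and K on the +y side, so K = (0.00, 22.8). The virtual corner opposite C is at (64.0, 22.8). Tangency of A1 to UV means the radius BV is perpendicular to UV and since A1 is tangent to LK there, BL ⟂ LK, with radius 7.2, so the center B sits 7.2 in from both sides at B = (56.8, 15.6). Then |CB| = |B − C| = 58.9.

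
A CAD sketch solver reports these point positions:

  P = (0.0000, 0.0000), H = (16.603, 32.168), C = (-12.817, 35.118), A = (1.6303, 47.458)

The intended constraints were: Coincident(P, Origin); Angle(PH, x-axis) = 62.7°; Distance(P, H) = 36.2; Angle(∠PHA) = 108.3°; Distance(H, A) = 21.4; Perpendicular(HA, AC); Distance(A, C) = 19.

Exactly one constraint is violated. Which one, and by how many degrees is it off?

Perpendicular(HA, AC) — off by 3.90°.

P = (0.00, 0.00) ✓; PH at 62.70° ✓; |PH| = 36.20 ✓; ∠PHA = 108.3° ✓; |HA| = 21.40 ✓; ∠(HA, AC) = 86.10° ✗; |AC| = 19.00 ✓.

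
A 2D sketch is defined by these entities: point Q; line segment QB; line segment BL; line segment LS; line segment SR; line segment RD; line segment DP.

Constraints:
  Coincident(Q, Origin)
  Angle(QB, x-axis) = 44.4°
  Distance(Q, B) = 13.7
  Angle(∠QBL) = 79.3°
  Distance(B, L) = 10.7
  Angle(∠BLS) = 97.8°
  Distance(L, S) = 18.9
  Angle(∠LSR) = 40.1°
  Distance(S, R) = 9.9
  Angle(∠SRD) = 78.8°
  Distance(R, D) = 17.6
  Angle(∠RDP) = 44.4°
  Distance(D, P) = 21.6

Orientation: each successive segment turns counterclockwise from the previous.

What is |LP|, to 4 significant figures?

23.68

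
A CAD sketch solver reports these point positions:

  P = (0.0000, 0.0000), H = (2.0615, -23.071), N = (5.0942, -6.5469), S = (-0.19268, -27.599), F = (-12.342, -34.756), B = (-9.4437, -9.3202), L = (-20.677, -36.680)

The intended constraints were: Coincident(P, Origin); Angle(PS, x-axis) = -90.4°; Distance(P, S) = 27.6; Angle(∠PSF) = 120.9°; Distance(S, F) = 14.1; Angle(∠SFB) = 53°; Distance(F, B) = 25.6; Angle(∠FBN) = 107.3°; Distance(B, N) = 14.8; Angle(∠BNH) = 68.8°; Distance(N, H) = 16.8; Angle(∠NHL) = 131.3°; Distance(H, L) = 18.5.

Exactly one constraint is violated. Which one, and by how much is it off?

Distance(H, L) = 18.5 — off by 8.00.

P = (0.00, 0.00) ✓; PS at -90.40° ✓; |PS| = 27.60 ✓; ∠PSF = 120.9° ✓; |SF| = 14.10 ✓; ∠SFB = 53.00° ✓; |FB| = 25.60 ✓; ∠FBN = 107.3° ✓; |BN| = 14.80 ✓; ∠BNH = 68.80° ✓; |NH| = 16.80 ✓; ∠NHL = 131.3° ✓; |HL| = 26.50 ✗.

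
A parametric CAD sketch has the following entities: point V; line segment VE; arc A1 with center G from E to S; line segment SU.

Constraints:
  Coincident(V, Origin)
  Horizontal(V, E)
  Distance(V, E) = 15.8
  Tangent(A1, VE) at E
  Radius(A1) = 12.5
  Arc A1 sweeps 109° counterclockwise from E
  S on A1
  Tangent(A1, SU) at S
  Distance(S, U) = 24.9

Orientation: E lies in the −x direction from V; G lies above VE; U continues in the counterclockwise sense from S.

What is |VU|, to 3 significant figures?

41.9

V is at the origin; V and E share the same y with |VE| = 15.8 and E on the −x side, so E = (-15.8, 0.00). Tangency of A1 to VE means the radius GE is perpendicular to VE, so G = E + (0, 12.5) = (-15.8, 12.5). On A1, E sits at bearing -90° from G; a 109° counterclockwise sweep puts S at bearing 19°, so S = G + 12.5·(cos 19°, sin 19°) = (-3.98, 16.6). The tangent condition forces GS to be normal to SU, so SU runs along (−sin 19°, cos 19°); with |SU| = 24.9, U = (-12.1, 40.1). Then |VU| = |U − V| = 41.9.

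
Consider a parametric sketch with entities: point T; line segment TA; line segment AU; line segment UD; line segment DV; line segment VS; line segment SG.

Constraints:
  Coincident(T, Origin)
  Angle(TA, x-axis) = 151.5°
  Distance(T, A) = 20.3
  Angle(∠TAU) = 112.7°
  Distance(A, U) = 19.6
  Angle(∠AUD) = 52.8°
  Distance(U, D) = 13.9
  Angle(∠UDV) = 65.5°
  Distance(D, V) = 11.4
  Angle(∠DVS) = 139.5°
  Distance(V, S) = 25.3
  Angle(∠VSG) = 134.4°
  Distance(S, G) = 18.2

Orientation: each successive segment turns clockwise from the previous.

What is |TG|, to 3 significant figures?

62.4

T is at the origin; TA runs at 151.5° with length 20.3, so A = (-17.8, 9.69). ∠TAU = 112.7° gives AU at 84.2° from the x-axis; with |AU| = 19.6, U = (-15.9, 29.2). ∠AUD = 52.8° gives UD at -43.0° from the x-axis; with |UD| = 13.9, D = (-5.69, 19.7). ∠UDV = 65.5° gives DV at -158° from the x-axis; with |DV| = 11.4, V = (-16.2, 15.3). ∠DVS = 139.5° gives VS at 162° from the x-axis; with |VS| = 25.3, S = (-40.3, 23.2). ∠VSG = 134.4° gives SG at 116° from the x-axis; with |SG| = 18.2, G = (-48.4, 39.5). Then |TG| = |G − T| = 62.4.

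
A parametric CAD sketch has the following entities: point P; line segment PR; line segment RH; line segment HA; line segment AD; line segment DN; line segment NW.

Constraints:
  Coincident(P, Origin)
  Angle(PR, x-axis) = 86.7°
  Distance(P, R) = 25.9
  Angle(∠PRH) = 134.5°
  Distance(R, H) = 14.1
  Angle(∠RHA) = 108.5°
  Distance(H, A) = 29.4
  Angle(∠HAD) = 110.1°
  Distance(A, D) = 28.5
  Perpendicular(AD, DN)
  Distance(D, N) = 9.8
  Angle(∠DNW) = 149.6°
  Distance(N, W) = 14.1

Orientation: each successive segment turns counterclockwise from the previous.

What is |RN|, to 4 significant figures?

38.32

P is at the origin; PR runs at 86.7° with length 25.9, so R = (1.491, 25.86). ∠PRH = 134.5° gives RH at 132.2° from the x-axis; with |RH| = 14.1, H = (-7.980, 36.30). ∠RHA = 108.5° gives HA at -156.3° from the x-axis; with |HA| = 29.4, A = (-34.90, 24.49). ∠HAD = 110.1° gives AD at -86.40° from the x-axis; with |AD| = 28.5, D = (-33.11, -3.959). AD ⟂ DN, so DN runs at 3.600°; with |DN| = 9.8, N = (-23.33, -3.343). Then |RN| = |N − R| = 38.32.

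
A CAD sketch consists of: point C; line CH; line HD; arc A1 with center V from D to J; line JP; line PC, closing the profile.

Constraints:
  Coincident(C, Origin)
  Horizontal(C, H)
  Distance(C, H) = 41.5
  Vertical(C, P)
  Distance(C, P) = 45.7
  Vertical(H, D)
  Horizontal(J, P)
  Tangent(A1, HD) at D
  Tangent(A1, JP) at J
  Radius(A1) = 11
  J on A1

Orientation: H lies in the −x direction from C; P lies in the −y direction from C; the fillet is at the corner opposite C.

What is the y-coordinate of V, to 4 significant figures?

-34.70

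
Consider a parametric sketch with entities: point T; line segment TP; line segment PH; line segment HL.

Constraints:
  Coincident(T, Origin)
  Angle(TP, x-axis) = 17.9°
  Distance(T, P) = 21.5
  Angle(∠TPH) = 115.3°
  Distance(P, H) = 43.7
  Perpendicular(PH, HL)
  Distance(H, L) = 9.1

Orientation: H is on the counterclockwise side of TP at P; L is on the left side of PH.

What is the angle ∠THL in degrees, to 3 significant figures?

69.8°

∠TPH = 115.3°, so PH runs at 17.9° + (180° − 115.3°) = 82.6° from the x-axis; with |PH| = 43.7, H = P + 43.7·(cos 82.6°, sin 82.6°) = (26.1, 49.9). The perpendicularity gives HL at right angles to PH; with |HL| = 9.1 on the left of PH, L = H + 9.1·(-0.992, 0.129) = (17.1, 51.1). Then cos ∠THL = HT·HL / (|HT||HL|), giving 69.8°.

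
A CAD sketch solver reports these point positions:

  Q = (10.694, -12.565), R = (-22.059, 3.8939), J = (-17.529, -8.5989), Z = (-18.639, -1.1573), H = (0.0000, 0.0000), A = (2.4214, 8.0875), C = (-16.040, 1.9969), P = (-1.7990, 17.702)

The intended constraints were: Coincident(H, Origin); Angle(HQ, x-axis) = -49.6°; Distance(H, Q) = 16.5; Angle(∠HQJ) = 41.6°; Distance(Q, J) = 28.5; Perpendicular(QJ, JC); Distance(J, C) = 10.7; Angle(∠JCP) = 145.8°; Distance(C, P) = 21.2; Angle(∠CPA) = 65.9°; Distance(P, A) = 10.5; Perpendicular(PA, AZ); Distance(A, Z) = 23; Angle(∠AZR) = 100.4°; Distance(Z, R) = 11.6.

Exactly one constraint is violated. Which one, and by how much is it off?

Distance(Z, R) = 11.6 — off by 5.50.

H = (0.00, 0.00) ✓; HQ at -49.60° ✓; |HQ| = 16.50 ✓; ∠HQJ = 41.60° ✓; |QJ| = 28.50 ✓; ∠(QJ, JC) = 90.00° ✓; |JC| = 10.70 ✓; ∠JCP = 145.8° ✓; |CP| = 21.20 ✓; ∠CPA = 65.90° ✓; |PA| = 10.50 ✓; ∠(PA, AZ) = 90.00° ✓; |AZ| = 23.00 ✓; ∠AZR = 100.4° ✓; |ZR| = 6.100 ✗.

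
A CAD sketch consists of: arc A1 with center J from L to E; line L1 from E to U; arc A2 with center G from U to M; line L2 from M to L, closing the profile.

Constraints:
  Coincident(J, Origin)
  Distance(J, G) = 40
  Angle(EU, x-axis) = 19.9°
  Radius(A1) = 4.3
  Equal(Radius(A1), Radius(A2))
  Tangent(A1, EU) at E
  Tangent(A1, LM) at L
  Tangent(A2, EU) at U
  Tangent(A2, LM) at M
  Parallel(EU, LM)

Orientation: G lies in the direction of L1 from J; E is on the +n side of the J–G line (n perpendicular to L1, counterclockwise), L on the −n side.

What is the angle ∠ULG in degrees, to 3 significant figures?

6.00°

The slot axis is L1's direction at 19.9°, so u = (cos 19.9°, sin 19.9°) = (0.940, 0.340) and n = (−sin 19.9°, cos 19.9°) = (-0.340, 0.940). J is at the origin and G lies 40.0 along u from J, so G = 40.0·u = (37.6, 13.6). Tangency of A1 to both parallel lines with radius 4.3 puts E and L at J ± 4.3·n: E = (-1.46, 4.04), L = (1.46, -4.04). Equal radii place U and M the same way about G: U = G + 4.3·n = (36.1, 17.7), M = G − 4.3·n = (39.1, 9.57). Then cos ∠ULG = LU·LG / (|LU||LG|), giving 6.00°.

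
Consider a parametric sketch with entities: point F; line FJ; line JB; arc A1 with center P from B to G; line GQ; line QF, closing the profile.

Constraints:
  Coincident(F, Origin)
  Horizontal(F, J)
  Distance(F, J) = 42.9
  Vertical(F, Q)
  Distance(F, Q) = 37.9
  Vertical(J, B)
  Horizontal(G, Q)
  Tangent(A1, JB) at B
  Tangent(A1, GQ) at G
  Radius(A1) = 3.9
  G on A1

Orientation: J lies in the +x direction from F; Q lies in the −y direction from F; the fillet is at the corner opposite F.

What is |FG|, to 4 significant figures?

54.38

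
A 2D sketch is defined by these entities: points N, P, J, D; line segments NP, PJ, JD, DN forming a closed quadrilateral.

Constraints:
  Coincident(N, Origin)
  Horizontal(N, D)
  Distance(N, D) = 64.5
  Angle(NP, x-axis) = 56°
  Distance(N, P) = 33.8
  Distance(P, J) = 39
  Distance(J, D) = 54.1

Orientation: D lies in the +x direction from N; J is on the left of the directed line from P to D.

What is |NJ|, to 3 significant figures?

71.9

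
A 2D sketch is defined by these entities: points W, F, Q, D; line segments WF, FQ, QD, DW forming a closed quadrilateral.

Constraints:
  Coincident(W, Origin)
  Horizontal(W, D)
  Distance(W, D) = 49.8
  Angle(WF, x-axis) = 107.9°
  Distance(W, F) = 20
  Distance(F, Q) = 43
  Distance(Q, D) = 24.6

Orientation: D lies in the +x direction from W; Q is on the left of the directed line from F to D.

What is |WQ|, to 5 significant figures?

42.328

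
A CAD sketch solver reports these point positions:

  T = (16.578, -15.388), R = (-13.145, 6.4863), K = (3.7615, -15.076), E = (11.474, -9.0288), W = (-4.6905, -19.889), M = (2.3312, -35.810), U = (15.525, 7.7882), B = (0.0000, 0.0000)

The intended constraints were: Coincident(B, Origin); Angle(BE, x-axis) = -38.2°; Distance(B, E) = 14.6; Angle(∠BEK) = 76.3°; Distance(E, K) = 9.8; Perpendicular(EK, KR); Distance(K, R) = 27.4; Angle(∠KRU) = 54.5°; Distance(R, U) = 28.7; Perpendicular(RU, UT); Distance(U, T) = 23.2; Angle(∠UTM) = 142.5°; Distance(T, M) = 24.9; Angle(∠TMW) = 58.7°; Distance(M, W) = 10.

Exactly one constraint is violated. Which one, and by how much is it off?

Distance(M, W) = 10 — off by 7.40.

B = (0.00, 0.00) ✓; BE at -38.20° ✓; |BE| = 14.60 ✓; ∠BEK = 76.30° ✓; |EK| = 9.801 ✓; ∠(EK, KR) = 90.00° ✓; |KR| = 27.40 ✓; ∠KRU = 54.50° ✓; |RU| = 28.70 ✓; ∠(RU, UT) = 90.00° ✓; |UT| = 23.20 ✓; ∠UTM = 142.5° ✓; |TM| = 24.90 ✓; ∠TMW = 58.70° ✓; |MW| = 17.40 ✗.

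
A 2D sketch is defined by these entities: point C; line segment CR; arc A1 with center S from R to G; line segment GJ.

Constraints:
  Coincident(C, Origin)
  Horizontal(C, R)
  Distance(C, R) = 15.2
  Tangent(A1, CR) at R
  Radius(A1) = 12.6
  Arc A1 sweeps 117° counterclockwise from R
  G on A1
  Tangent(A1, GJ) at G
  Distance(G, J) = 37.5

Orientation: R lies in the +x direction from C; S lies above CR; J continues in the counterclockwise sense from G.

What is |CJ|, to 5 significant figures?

52.580

On A1, R sits at bearing -90° from S; a 117° counterclockwise sweep puts G at bearing 27°, so G = S + 12.6·(cos 27°, sin 27°) = (26.427, 18.320). Tangency of A1 to GJ means the radius SG is perpendicular to GJ, so GJ runs along (−sin 27°, cos 27°); with |GJ| = 37.5, J = (9.4020, 51.733). Then |CJ| = |J − C| = 52.580.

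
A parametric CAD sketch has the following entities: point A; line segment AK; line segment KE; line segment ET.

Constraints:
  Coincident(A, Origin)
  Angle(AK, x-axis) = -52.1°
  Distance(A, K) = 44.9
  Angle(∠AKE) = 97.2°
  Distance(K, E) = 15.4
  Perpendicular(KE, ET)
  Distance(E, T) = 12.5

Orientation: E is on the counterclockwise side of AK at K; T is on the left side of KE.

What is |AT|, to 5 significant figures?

38.329

A is at the origin; AK runs at -52.1° with length 44.9, so K = 44.9·(cos -52.1°, sin -52.1°) = (27.581, -35.430). ∠AKE = 97.2°, so KE runs at -52.1° + (180° − 97.2°) = 30.700° from the x-axis; with |KE| = 15.4, E = K + 15.4·(cos 30.700°, sin 30.700°) = (40.823, -27.568). KE ⟂ ET; with |ET| = 12.5 on the left of KE, T = E + 12.5·(-0.51054, 0.85985) = (34.441, -16.819). Then |AT| = |T − A| = 38.329.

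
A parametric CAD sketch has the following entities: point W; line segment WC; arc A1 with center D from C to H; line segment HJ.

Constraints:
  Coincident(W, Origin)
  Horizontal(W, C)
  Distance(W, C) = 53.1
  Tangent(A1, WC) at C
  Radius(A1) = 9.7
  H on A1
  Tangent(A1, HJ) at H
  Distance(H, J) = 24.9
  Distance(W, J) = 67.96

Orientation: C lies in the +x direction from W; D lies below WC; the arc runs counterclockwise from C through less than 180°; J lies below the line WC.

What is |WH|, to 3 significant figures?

47.1

W is at the origin; W and C share the same y with |WC| = 53.1 and C on the +x side, so C = (53.1, 0.00). The tangent condition forces DC to be normal to WC, so D = C + (0, -9.7) = (53.1, -9.70). Since DH ⟂ HJ (tangency), |DJ| = √(9.7² + 24.9²) = 26.7 regardless of where H sits on A1. So J lies on both circle(W, 67.96) and circle(D, 26.7); the below-WC intersection is J = (57.6, -36.0). H is the foot of the tangent from J: H = (44.8, -14.7).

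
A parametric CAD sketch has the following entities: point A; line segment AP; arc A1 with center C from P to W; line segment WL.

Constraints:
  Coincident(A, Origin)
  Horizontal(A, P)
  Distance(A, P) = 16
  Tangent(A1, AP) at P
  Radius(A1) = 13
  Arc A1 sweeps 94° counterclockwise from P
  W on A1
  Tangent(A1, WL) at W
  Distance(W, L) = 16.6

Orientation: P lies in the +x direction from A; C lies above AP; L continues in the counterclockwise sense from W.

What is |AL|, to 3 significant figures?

41.3

A is at the origin; AP is horizontal with |AP| = 16.0 and P on the +x side, so P = (16.0, 0.00). A1 meets AP tangentially, so CP is at right angles to AP, so C = P + (0, 13) = (16.0, 13.0). On A1, P sits at bearing -90° from C; a 94° counterclockwise sweep puts W at bearing 4°, so W = C + 13.0·(cos 4°, sin 4°) = (29.0, 13.9). Since A1 is tangent to WL there, CW ⟂ WL, so WL runs along (−sin 4°, cos 4°); with |WL| = 16.6, L = (27.8, 30.5). Then |AL| = |L − A| = 41.3.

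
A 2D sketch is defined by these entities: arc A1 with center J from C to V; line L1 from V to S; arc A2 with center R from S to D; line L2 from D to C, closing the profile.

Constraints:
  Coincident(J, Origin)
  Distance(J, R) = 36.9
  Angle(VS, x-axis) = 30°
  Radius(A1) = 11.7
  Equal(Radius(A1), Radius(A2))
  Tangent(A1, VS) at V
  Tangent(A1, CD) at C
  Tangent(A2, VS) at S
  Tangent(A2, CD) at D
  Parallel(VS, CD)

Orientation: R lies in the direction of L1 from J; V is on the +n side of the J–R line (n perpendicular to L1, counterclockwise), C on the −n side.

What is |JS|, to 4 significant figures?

38.71

The slot axis is L1's direction at 30.0°, so u = (cos 30.0°, sin 30.0°) = (0.8660, 0.5000) and n = (−sin 30.0°, cos 30.0°) = (-0.5000, 0.8660). J is at the origin and R lies 36.9 along u from J, so R = 36.9·u = (31.96, 18.45). Tangency of A1 to both parallel lines with radius 11.7 puts V and C at J ± 11.7·n: V = (-5.850, 10.13), C = (5.850, -10.13). Equal radii place S and D the same way about R: S = R + 11.7·n = (26.11, 28.58), D = R − 11.7·n = (37.81, 8.318). Then |JS| = |S − J| = 38.71.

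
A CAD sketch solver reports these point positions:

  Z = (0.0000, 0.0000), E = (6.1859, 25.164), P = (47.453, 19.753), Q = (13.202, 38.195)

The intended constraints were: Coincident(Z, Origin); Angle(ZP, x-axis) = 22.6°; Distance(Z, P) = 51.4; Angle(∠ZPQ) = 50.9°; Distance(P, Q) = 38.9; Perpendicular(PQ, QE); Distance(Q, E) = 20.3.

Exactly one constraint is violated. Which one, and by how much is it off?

Distance(Q, E) = 20.3 — off by 5.50.

Z = (0.00, 0.00) ✓; ZP at 22.60° ✓; |ZP| = 51.40 ✓; ∠ZPQ = 50.90° ✓; |PQ| = 38.90 ✓; ∠(PQ, QE) = 90.00° ✓; |QE| = 14.80 ✗.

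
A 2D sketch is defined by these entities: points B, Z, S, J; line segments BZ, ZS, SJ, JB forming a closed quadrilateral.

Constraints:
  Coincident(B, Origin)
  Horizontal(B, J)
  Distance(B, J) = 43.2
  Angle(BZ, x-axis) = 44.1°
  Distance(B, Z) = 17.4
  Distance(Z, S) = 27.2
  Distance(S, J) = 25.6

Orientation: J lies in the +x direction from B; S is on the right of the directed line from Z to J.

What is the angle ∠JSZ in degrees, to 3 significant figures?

77.3°

Checks: |ZS| = 27.20 ✓; |SJ| = 25.60 ✓.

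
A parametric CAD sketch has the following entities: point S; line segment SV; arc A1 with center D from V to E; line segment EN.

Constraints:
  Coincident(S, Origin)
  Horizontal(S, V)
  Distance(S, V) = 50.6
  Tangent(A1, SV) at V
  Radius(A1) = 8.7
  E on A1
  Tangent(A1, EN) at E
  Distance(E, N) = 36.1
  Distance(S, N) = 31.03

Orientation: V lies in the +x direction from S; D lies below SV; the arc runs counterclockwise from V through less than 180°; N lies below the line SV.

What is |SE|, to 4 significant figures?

44.98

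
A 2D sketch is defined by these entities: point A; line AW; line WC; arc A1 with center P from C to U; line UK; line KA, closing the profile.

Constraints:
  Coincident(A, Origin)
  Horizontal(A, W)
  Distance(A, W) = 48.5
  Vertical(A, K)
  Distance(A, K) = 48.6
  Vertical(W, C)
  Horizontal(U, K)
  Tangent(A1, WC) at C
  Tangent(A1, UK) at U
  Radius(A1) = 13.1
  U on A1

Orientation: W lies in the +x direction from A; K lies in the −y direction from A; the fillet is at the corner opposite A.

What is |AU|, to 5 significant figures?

60.126

A is at the origin; A and W share the same y with |AW| = 48.5 and W on the +x side, so W = (48.500, 0.0000). A and K share the same x with |AK| = 48.6 and K on the −y side, so K = (0.0000, -48.600). The virtual corner opposite A is at (48.500, -48.600). A1 meets WC tangentially, so PC is at right angles to WC and the tangent condition forces PU to be normal to UK, with radius 13.1, so the center P sits 13.1 in from both sides at P = (35.400, -35.500). That places the tangent points at C = (48.500, -35.500) on WC and U = (35.400, -48.600) on UK. Then |AU| = |U − A| = 60.126.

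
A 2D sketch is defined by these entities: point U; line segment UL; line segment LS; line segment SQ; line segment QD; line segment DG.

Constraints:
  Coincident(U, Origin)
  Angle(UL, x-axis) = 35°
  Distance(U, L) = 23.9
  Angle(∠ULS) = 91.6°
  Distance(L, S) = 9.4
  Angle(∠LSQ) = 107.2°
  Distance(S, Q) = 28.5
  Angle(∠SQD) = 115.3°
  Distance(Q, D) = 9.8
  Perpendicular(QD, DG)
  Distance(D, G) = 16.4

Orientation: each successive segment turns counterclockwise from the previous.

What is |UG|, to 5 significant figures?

2.1442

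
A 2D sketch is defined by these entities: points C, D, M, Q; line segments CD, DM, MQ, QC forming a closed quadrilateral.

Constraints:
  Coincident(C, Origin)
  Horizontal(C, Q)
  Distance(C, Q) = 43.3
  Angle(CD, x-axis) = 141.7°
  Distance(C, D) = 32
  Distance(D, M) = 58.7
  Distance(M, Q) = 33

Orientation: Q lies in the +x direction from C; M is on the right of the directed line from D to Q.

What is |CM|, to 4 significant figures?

26.99

Checks: |DM| = 58.70 ✓; |MQ| = 33.00 ✓.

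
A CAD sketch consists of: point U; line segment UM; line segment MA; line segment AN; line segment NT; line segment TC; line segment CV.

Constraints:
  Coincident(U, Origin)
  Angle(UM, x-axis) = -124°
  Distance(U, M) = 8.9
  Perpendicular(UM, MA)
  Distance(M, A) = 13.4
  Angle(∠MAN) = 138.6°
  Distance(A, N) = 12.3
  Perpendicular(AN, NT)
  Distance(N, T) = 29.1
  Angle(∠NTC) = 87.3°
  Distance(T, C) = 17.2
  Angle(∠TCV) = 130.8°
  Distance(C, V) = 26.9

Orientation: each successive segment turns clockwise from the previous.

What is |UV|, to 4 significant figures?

19.25

U is at the origin; UM runs at -124.0° with length 8.9, so M = (-4.977, -7.378). The perpendicularity gives MA at right angles to UM, so MA runs at 146.0°; with |MA| = 13.4, A = (-16.09, 0.1148). ∠MAN = 138.6° gives AN at 104.6° from the x-axis; with |AN| = 12.3, N = (-19.19, 12.02). AN ⟂ NT, so NT runs at 14.60°; with |NT| = 29.1, T = (8.974, 19.35). ∠NTC = 87.3° gives TC at -78.10° from the x-axis; with |TC| = 17.2, C = (12.52, 2.522). ∠TCV = 130.8° gives CV at -127.3° from the x-axis; with |CV| = 26.9, V = (-3.780, -18.88). Then |UV| = |V − U| = 19.25.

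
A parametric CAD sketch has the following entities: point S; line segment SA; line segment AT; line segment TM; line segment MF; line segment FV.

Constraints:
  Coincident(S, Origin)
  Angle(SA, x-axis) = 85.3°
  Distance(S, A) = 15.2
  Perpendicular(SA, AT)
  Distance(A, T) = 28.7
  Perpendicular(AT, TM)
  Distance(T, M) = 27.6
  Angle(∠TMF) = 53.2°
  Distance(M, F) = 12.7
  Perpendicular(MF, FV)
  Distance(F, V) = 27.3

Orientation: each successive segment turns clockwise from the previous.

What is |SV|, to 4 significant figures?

38.84

S is at the origin; SA runs at 85.3° with length 15.2, so A = (1.245, 15.15). SA ⟂ AT, so AT runs at -4.700°; with |AT| = 28.7, T = (29.85, 12.80). AT is perpendicular to TM, so TM runs at -94.70°; with |TM| = 27.6, M = (27.59, -14.71). ∠TMF = 53.2° gives MF at 138.5° from the x-axis; with |MF| = 12.7, F = (18.08, -6.295). MF ⟂ FV, so FV runs at 48.50°; with |FV| = 27.3, V = (36.17, 14.15). Then |SV| = |V − S| = 38.84.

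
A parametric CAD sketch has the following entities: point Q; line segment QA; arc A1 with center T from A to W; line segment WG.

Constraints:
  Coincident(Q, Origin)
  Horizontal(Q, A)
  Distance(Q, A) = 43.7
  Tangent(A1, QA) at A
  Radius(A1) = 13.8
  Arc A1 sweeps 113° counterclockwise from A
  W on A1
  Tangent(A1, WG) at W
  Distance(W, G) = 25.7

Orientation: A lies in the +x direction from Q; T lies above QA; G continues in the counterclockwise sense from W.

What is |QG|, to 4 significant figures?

63.13

On A1, A sits at bearing -90° from T; a 113° counterclockwise sweep puts W at bearing 23°, so W = T + 13.8·(cos 23°, sin 23°) = (56.40, 19.19). A1 meets WG tangentially, so TW is at right angles to WG, so WG runs along (−sin 23°, cos 23°); with |WG| = 25.7, G = (46.36, 42.85). Then |QG| = |G − Q| = 63.13.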